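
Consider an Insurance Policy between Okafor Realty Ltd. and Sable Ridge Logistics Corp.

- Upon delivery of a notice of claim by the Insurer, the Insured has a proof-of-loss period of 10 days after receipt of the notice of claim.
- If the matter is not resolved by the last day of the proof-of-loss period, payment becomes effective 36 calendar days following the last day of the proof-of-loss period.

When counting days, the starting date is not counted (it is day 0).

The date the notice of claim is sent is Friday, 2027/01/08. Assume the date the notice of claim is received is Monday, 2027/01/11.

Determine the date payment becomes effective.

2027/02/26

Adding 10 calendar days to 2027/01/11 gives 2027/01/21, which is the last day of the proof-of-loss period.
The date payment becomes effective: 36 calendar days after 2027/01/21 is 2027/02/26.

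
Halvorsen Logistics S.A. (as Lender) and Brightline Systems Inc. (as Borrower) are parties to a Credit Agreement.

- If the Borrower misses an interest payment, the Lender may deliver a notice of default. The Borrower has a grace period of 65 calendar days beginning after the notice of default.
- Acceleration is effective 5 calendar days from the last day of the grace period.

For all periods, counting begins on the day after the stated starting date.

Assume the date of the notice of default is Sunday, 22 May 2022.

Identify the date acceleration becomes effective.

31 July 2022

The last day of the grace period: 22 May 2022 + 65 days = 26 July 2022.
The date acceleration becomes effective: 26 July 2022 + 5 days = 31 July 2022.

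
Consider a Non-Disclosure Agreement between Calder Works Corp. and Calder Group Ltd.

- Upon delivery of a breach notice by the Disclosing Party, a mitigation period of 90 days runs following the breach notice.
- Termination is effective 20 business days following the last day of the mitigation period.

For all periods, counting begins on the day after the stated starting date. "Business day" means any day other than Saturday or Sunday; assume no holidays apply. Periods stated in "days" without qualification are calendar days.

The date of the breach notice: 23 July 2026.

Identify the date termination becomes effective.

18 November 2026

The last day of the mitigation period: 23 July 2026 + 90 days = 21 October 2026.
The date termination becomes effective: 20 business days after Wednesday, 21 October 2026, skipping weekends — Oct 22, Oct 23, Oct 26, Oct 27, …, Nov 16, Nov 17, Nov 18 — lands on Wednesday, 18 November 2026.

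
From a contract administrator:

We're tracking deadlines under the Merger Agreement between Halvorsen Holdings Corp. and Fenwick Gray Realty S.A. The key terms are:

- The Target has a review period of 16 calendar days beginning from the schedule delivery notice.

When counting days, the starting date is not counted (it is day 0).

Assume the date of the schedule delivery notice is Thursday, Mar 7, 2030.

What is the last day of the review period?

The last day of the review period: Mar 7, 2030 + 16 days = Mar 23, 2030.

Mar 23, 2030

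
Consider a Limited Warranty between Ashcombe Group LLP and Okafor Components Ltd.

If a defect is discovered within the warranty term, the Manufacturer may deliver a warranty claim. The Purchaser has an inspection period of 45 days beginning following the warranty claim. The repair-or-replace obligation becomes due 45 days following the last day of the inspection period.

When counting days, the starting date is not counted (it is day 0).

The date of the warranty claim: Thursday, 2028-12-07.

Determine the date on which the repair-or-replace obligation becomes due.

The last day of the inspection period: 45 calendar days after 2028-12-07 is 2029-01-21.
Adding 45 calendar days to 2029-01-21 gives 2029-03-07, which is the date on which the repair-or-replace obligation becomes due.

2029-03-07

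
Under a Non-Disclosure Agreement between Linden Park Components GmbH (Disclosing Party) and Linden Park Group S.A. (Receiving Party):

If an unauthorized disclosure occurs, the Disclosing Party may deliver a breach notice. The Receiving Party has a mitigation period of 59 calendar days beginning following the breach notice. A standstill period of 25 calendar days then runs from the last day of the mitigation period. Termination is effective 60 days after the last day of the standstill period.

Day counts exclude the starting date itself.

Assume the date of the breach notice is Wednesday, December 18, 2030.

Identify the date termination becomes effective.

The last day of the mitigation period: 59 calendar days after December 18, 2030 is February 15, 2031.
Adding 25 calendar days to February 15, 2031 gives March 12, 2031, which is the last day of the standstill period.
The date termination becomes effective: March 12, 2031 + 60 days = May 11, 2031.

May 11, 2031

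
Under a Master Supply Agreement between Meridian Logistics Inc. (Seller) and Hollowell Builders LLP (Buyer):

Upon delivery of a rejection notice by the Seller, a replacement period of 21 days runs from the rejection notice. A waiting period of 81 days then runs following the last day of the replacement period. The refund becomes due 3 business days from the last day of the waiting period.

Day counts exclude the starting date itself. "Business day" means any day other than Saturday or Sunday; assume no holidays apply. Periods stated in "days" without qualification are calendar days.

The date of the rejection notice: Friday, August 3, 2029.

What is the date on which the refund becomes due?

November 16, 2029

Adding 21 calendar days to August 3, 2029 gives August 24, 2029, which is the last day of the replacement period.
The last day of the waiting period: 81 calendar days after August 24, 2029 is November 13, 2029.
From Tuesday, November 13, 2029, 3 business days (Nov 14, Nov 15, Nov 16, skipping weekends) brings us to Friday, November 16, 2029, which is the date on which the refund becomes due.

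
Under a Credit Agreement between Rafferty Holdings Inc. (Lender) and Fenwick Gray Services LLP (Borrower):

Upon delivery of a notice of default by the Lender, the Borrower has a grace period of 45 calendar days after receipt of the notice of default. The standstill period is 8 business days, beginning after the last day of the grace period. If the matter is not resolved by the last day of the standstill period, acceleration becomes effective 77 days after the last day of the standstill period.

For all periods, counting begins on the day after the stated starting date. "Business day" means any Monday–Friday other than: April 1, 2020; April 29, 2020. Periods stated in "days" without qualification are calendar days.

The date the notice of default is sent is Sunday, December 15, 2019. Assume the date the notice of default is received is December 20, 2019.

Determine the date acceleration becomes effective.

The last day of the grace period: 45 calendar days after December 20, 2019 is February 3, 2020.
The last day of the standstill period: 8 business days after Monday, February 3, 2020, skipping weekends — Feb 4, Feb 5, Feb 6, Feb 7, Feb 10, Feb 11, Feb 12, Feb 13 — lands on Thursday, February 13, 2020.
The date acceleration becomes effective: February 13, 2020 + 77 days = April 30, 2020.

April 30, 2020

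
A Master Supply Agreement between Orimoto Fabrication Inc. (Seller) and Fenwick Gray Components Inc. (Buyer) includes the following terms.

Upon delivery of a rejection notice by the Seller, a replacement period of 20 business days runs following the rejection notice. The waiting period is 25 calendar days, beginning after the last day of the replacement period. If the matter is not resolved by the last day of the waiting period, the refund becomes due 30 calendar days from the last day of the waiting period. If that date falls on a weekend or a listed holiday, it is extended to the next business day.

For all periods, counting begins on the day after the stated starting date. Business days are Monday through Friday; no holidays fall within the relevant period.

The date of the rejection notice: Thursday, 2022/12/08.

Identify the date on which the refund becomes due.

The last day of the replacement period: counting 20 business days from Thursday, 2022/12/08 (Dec 9, Dec 12, Dec 13, Dec 14, …, Jan 3, Jan 4, Jan 5, skipping weekends) reaches Thursday, 2023/01/05.
The last day of the waiting period: 25 calendar days after 2023/01/05 is 2023/01/30.
The date on which the refund becomes due: 2023/01/30 + 30 days = 2023/03/01. 2023/03/01 is a Wednesday, so no roll-forward applies.

2023/03/01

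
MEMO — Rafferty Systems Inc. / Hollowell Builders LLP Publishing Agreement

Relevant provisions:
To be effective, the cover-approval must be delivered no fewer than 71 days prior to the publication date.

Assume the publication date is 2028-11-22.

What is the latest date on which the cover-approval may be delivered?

2028-09-12

2028-11-22 minus 71 days is 2028-09-12.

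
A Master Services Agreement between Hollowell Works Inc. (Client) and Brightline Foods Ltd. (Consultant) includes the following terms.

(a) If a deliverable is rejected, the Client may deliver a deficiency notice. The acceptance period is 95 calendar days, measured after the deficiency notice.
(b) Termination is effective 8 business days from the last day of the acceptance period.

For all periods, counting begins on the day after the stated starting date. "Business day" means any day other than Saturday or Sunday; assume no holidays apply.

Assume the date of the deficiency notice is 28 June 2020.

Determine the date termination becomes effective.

Adding 95 calendar days to 28 June 2020 gives 1 October 2020, which is the last day of the acceptance period.
From Thursday, 1 October 2020, 8 business days (Oct 2, Oct 5, Oct 6, Oct 7, Oct 8, Oct 9, Oct 12, Oct 13, skipping weekends) brings us to Tuesday, 13 October 2020, which is the date termination becomes effective.

13 October 2020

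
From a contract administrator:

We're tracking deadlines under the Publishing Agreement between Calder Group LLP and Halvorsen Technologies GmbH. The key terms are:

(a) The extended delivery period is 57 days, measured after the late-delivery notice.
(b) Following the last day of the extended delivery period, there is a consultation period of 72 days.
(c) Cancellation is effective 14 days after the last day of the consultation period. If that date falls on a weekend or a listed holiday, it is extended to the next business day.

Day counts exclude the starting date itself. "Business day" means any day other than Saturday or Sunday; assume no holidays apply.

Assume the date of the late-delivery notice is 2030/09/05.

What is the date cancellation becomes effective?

2031/01/27

Adding 57 calendar days to 2030/09/05 gives 2030/11/01, which is the last day of the extended delivery period.
The last day of the consultation period: 72 calendar days after 2030/11/01 is 2031/01/12.
The date cancellation becomes effective: 14 calendar days after 2031/01/12 is 2031/01/26. That falls on a Sunday, so it rolls to the next business day, Monday, 2031/01/27.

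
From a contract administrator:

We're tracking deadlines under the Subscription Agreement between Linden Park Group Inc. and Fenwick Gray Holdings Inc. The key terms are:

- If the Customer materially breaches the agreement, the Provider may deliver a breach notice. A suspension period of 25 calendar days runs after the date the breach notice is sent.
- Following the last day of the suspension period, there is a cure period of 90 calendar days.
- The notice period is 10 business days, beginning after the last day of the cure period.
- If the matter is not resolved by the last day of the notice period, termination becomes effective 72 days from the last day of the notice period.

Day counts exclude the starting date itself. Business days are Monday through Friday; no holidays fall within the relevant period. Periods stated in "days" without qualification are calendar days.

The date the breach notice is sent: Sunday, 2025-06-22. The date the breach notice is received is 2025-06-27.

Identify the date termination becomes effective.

2026-01-09

The last day of the suspension period: 25 calendar days after 2025-06-22 is 2025-07-17.
The last day of the cure period: 2025-07-17 + 90 days = 2025-10-15.
The last day of the notice period: 10 business days after Wednesday, 2025-10-15, skipping weekends — Oct 16, Oct 17, Oct 20, Oct 21, Oct 22, Oct 23, Oct 24, Oct 27, Oct 28, Oct 29 — lands on Wednesday, 2025-10-29.
The date termination becomes effective: 2025-10-29 + 72 days = 2026-01-09.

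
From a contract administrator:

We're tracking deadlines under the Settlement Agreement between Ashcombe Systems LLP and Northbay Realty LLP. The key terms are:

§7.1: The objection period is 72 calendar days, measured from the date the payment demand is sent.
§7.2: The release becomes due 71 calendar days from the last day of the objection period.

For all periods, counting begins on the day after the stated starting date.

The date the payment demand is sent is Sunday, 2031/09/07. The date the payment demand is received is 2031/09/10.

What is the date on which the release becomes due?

The last day of the objection period: 72 calendar days after 2031/09/07 is 2031/11/18.
The date on which the release becomes due: 71 calendar days after 2031/11/18 is 2032/01/28.

2032/01/28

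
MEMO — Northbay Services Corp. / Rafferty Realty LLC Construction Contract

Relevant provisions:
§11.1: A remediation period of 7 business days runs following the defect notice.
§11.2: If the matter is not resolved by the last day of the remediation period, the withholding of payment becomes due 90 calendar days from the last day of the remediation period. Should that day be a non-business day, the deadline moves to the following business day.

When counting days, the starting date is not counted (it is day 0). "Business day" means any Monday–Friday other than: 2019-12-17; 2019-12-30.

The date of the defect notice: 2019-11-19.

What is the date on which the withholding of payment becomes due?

The last day of the remediation period: counting 7 business days from Tuesday, 2019-11-19 (Nov 20, Nov 21, Nov 22, Nov 25, Nov 26, Nov 27, Nov 28, skipping weekends) reaches Thursday, 2019-11-28.
The date on which the withholding of payment becomes due: 2019-11-28 + 90 days = 2020-02-26. 2020-02-26 is a Wednesday and is not a listed holiday, so no roll-forward applies.

2020-02-26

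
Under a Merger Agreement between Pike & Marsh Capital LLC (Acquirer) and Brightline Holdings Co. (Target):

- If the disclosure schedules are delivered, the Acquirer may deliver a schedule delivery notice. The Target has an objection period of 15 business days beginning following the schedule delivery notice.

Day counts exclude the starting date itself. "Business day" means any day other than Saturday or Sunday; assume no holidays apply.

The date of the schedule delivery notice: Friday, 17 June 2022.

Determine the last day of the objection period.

The last day of the objection period: counting 15 business days from Friday, 17 June 2022 (Jun 20, Jun 21, Jun 22, Jun 23, …, Jul 6, Jul 7, Jul 8, skipping weekends) reaches Friday, 8 July 2022.

8 July 2022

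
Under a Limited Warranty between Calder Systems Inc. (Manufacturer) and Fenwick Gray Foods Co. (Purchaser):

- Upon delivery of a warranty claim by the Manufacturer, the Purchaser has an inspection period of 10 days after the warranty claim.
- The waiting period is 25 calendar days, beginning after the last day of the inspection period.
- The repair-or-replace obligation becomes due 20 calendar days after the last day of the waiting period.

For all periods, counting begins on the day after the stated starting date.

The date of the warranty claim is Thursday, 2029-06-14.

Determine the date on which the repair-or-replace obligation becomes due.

2029-08-08

Adding 10 calendar days to 2029-06-14 gives 2029-06-24, which is the last day of the inspection period.
Adding 25 calendar days to 2029-06-24 gives 2029-07-19, which is the last day of the waiting period.
Adding 20 calendar days to 2029-07-19 gives 2029-08-08, which is the date on which the repair-or-replace obligation becomes due.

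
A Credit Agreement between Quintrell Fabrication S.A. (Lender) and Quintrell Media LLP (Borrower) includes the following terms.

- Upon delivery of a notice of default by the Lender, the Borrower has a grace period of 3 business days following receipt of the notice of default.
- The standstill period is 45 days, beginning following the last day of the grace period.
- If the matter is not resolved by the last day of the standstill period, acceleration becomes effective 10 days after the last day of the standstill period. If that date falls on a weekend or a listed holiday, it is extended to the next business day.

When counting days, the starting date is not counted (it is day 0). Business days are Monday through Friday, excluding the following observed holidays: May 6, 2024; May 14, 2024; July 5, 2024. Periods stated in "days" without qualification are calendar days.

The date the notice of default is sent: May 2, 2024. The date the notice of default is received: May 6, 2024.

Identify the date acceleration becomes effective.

The last day of the grace period: counting 3 business days from Monday, May 6, 2024 (May 7, May 8, May 9, skipping weekends) reaches Thursday, May 9, 2024.
The last day of the standstill period: 45 calendar days after May 9, 2024 is June 23, 2024.
Adding 10 calendar days to June 23, 2024 gives July 3, 2024, which is the date acceleration becomes effective. July 3, 2024 is a Wednesday and is not a listed holiday, so no roll-forward applies.

July 3, 2024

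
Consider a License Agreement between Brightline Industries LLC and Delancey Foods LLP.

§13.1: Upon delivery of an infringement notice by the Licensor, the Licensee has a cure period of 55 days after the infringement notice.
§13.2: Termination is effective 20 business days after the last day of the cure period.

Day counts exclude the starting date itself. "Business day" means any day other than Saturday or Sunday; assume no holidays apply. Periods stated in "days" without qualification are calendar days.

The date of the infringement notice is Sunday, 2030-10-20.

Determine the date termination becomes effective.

Adding 55 calendar days to 2030-10-20 gives 2030-12-14, which is the last day of the cure period.
The date termination becomes effective: counting 20 business days from Saturday, 2030-12-14 (Dec 16, Dec 17, Dec 18, Dec 19, …, Jan 8, Jan 9, Jan 10, skipping weekends) reaches Friday, 2031-01-10.

2031-01-10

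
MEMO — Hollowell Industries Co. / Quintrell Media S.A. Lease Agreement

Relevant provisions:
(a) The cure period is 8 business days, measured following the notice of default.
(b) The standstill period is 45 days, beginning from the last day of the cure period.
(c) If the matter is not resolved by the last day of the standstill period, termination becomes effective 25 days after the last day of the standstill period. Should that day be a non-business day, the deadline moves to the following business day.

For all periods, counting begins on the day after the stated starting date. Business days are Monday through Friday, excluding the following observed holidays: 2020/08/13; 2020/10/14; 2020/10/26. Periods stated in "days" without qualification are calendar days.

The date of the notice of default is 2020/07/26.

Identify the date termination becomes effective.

2020/10/15

From Sunday, 2020/07/26, 8 business days (Jul 27, Jul 28, Jul 29, Jul 30, Jul 31, Aug 3, Aug 4, Aug 5, skipping weekends) brings us to Wednesday, 2020/08/05, which is the last day of the cure period.
Adding 45 calendar days to 2020/08/05 gives 2020/09/19, which is the last day of the standstill period.
The date termination becomes effective: 2020/09/19 + 25 days = 2020/10/14. That falls on Wednesday, a listed holiday, so it rolls to the next business day, Thursday, 2020/10/15.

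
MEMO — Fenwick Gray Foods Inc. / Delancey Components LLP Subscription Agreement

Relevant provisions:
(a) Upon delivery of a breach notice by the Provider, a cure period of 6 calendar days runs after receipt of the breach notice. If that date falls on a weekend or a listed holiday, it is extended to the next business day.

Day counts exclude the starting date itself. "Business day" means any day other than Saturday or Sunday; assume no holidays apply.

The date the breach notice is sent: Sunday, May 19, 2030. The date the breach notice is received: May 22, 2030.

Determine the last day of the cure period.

May 28, 2030

The last day of the cure period: 6 calendar days after May 22, 2030 is May 28, 2030. May 28, 2030 is a Tuesday, so no roll-forward applies.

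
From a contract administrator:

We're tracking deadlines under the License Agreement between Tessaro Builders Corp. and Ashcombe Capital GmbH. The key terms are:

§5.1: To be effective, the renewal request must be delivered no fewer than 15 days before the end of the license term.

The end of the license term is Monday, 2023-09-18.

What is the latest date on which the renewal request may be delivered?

2023-09-03

2023-09-18 minus 15 days is 2023-09-03.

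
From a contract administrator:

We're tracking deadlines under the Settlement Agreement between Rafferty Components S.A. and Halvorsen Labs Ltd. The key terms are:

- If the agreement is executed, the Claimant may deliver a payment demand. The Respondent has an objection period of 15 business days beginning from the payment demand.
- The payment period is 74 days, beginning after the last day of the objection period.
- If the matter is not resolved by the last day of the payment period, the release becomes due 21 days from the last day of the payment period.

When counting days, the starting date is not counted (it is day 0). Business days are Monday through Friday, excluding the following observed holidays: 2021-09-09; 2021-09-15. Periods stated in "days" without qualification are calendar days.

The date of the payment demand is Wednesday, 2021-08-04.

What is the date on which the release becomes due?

The last day of the objection period: counting 15 business days from Wednesday, 2021-08-04 (Aug 5, Aug 6, Aug 9, Aug 10, …, Aug 23, Aug 24, Aug 25, skipping weekends) reaches Wednesday, 2021-08-25.
The last day of the payment period: 74 calendar days after 2021-08-25 is 2021-11-07.
The date on which the release becomes due: 21 calendar days after 2021-11-07 is 2021-11-28.

2021-11-28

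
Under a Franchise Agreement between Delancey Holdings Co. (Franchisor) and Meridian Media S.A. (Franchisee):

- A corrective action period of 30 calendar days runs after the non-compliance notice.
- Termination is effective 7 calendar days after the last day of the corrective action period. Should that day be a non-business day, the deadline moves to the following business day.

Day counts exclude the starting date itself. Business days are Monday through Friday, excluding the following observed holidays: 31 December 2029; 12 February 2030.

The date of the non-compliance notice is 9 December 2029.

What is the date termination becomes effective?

15 January 2030

The last day of the corrective action period: 30 calendar days after 9 December 2029 is 8 January 2030.
The date termination becomes effective: 8 January 2030 + 7 days = 15 January 2030. 15 January 2030 is a Tuesday and is not a listed holiday, so no roll-forward applies.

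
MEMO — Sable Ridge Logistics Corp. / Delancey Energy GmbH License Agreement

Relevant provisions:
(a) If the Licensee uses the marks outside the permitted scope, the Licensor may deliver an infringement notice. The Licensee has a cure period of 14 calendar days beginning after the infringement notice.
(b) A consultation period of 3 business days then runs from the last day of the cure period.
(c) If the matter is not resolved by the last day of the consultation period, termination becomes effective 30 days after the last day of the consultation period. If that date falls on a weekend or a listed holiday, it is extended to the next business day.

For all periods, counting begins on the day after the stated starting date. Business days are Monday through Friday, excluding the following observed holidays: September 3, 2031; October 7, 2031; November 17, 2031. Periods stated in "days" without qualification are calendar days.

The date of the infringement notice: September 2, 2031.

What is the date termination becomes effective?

The last day of the cure period: 14 calendar days after September 2, 2031 is September 16, 2031.
The last day of the consultation period: counting 3 business days from Tuesday, September 16, 2031 (Sep 17, Sep 18, Sep 19, skipping weekends) reaches Friday, September 19, 2031.
The date termination becomes effective: 30 calendar days after September 19, 2031 is October 19, 2031. That falls on a Sunday, so it rolls to the next business day, Monday, October 20, 2031.

October 20, 2031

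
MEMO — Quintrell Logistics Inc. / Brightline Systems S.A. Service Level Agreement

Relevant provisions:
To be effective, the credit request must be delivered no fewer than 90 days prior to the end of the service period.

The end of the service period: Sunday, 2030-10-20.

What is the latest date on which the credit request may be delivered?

2030-07-22

2030-10-20 minus 90 days is 2030-07-22.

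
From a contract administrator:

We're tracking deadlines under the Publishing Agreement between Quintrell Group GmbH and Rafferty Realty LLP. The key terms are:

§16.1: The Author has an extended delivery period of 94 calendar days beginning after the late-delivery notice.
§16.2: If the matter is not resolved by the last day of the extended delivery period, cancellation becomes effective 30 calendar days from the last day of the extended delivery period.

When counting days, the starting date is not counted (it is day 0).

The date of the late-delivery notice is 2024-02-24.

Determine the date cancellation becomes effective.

2024-06-27

The last day of the extended delivery period: 2024-02-24 + 94 days = 2024-05-28.
The date cancellation becomes effective: 30 calendar days after 2024-05-28 is 2024-06-27.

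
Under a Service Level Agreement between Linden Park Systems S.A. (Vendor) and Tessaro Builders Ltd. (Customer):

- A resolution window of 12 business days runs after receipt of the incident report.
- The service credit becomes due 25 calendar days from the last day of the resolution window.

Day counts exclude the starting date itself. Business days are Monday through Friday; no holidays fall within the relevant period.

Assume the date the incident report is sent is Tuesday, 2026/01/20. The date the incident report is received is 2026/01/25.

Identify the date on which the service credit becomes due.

2026/03/07

From Sunday, 2026/01/25, 12 business days (Jan 26, Jan 27, Jan 28, Jan 29, …, Feb 6, Feb 9, Feb 10, skipping weekends) brings us to Tuesday, 2026/02/10, which is the last day of the resolution window.
The date on which the service credit becomes due: 25 calendar days after 2026/02/10 is 2026/03/07.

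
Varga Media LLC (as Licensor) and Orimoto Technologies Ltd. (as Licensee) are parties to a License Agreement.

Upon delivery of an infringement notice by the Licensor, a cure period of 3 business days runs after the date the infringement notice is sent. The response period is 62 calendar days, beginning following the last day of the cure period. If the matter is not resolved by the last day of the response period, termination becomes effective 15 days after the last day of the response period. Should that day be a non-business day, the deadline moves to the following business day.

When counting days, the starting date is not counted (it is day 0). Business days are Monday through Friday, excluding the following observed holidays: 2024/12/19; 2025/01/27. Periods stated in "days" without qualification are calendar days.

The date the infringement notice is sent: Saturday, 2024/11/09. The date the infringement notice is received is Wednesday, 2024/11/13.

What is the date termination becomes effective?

The last day of the cure period: 3 business days after Saturday, 2024/11/09, skipping weekends — Nov 11, Nov 12, Nov 13 — lands on Wednesday, 2024/11/13.
The last day of the response period: 2024/11/13 + 62 days = 2025/01/14.
The date termination becomes effective: 2025/01/14 + 15 days = 2025/01/29. 2025/01/29 is a Wednesday and is not a listed holiday, so no roll-forward applies.

2025/01/29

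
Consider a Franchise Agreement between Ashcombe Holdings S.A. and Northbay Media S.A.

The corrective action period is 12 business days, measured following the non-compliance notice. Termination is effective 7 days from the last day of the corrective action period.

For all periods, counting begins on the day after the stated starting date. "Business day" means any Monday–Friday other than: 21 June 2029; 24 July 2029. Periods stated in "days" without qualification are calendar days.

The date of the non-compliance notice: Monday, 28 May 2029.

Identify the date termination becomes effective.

20 June 2029

The last day of the corrective action period: 12 business days after Monday, 28 May 2029, skipping weekends — May 29, May 30, May 31, Jun 1, …, Jun 11, Jun 12, Jun 13 — lands on Wednesday, 13 June 2029.
The date termination becomes effective: 7 calendar days after 13 June 2029 is 20 June 2029.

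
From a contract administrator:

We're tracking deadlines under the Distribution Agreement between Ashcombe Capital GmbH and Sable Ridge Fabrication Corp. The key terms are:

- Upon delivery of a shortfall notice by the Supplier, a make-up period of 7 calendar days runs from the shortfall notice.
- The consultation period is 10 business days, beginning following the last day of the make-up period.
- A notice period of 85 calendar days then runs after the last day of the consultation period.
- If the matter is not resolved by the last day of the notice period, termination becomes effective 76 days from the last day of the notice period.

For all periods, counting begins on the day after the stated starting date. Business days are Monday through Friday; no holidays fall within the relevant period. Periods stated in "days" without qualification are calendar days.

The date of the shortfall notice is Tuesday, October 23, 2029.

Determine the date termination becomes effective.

Adding 7 calendar days to October 23, 2029 gives October 30, 2029, which is the last day of the make-up period.
The last day of the consultation period: 10 business days after Tuesday, October 30, 2029, skipping weekends — Oct 31, Nov 1, Nov 2, Nov 5, Nov 6, Nov 7, Nov 8, Nov 9, Nov 12, Nov 13 — lands on Tuesday, November 13, 2029.
The last day of the notice period: November 13, 2029 + 85 days = February 6, 2030.
The date termination becomes effective: February 6, 2030 + 76 days = April 23, 2030.

April 23, 2030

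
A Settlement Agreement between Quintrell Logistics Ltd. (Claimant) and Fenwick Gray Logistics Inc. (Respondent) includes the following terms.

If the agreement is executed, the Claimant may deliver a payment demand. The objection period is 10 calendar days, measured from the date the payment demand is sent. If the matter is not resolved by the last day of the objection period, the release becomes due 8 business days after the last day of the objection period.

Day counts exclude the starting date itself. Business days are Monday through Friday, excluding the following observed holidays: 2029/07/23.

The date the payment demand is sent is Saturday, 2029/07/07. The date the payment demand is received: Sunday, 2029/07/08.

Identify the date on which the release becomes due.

2029/07/30

The last day of the objection period: 10 calendar days after 2029/07/07 is 2029/07/17.
From Tuesday, 2029/07/17, 8 business days (Jul 18, Jul 19, Jul 20, Jul 24, Jul 25, Jul 26, Jul 27, Jul 30, skipping weekends and the listed holiday on Jul 23) brings us to Monday, 2029/07/30, which is the date on which the release becomes due.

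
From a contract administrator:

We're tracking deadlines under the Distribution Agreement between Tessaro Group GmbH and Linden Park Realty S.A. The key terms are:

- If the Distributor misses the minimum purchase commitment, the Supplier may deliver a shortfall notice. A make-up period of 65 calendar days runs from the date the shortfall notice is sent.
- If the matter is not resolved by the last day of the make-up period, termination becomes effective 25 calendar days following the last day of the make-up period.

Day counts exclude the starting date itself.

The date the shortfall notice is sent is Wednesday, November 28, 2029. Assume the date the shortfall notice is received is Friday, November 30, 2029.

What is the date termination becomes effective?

February 26, 2030

The last day of the make-up period: November 28, 2029 + 65 days = February 1, 2030.
Adding 25 calendar days to February 1, 2030 gives February 26, 2030, which is the date termination becomes effective.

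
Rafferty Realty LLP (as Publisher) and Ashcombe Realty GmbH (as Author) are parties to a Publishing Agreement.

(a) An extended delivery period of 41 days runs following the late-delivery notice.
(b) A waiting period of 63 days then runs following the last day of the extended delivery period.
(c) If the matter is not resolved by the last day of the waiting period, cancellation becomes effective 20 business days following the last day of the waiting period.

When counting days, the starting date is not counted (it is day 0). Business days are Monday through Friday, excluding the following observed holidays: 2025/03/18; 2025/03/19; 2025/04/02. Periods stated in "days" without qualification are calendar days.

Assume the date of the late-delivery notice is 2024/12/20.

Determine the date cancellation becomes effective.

The last day of the extended delivery period: 41 calendar days after 2024/12/20 is 2025/01/30.
The last day of the waiting period: 2025/01/30 + 63 days = 2025/04/03.
From Thursday, 2025/04/03, 20 business days (Apr 4, Apr 7, Apr 8, Apr 9, …, Apr 29, Apr 30, May 1, skipping weekends) brings us to Thursday, 2025/05/01, which is the date cancellation becomes effective.

2025/05/01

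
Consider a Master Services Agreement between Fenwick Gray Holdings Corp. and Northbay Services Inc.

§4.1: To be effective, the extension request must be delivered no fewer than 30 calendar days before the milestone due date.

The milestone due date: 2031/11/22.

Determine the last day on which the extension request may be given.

Counting back 30 calendar days from 2031/11/22 gives 2031/10/23.

2031/10/23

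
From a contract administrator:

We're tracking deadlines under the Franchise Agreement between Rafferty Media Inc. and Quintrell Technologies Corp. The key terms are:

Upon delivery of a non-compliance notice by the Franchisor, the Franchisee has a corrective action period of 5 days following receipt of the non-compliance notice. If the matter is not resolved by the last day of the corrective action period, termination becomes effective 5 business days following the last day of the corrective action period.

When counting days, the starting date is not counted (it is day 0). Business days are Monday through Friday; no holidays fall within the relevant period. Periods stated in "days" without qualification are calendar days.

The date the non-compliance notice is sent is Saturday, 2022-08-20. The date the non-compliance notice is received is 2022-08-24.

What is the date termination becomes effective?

Adding 5 calendar days to 2022-08-24 gives 2022-08-29, which is the last day of the corrective action period.
The date termination becomes effective: 5 business days after Monday, 2022-08-29, skipping weekends — Aug 30, Aug 31, Sep 1, Sep 2, Sep 5 — lands on Monday, 2022-09-05.

2022-09-05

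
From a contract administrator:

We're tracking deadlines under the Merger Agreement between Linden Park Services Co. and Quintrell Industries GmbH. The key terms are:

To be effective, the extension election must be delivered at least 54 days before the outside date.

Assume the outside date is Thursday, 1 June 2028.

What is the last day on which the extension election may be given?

Counting back 54 calendar days from 1 June 2028 gives 8 April 2028.

8 April 2028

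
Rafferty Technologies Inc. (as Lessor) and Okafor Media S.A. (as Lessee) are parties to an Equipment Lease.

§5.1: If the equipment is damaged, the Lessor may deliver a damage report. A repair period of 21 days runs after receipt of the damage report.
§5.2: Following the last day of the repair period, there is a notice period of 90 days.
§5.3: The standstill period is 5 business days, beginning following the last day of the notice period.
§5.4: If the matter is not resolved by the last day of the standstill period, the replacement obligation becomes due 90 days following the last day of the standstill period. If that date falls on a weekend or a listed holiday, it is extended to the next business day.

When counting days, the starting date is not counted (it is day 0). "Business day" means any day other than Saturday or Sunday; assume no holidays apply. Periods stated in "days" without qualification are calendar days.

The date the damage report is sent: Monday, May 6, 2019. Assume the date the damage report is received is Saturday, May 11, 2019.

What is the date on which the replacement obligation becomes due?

Dec 5, 2019

The last day of the repair period: May 11, 2019 + 21 days = Jun 1, 2019.
The last day of the notice period: Jun 1, 2019 + 90 days = Aug 30, 2019.
The last day of the standstill period: 5 business days after Friday, Aug 30, 2019, skipping weekends — Sep 2, Sep 3, Sep 4, Sep 5, Sep 6 — lands on Friday, Sep 6, 2019.
The date on which the replacement obligation becomes due: 90 calendar days after Sep 6, 2019 is Dec 5, 2019. Dec 5, 2019 is a Thursday, so no roll-forward applies.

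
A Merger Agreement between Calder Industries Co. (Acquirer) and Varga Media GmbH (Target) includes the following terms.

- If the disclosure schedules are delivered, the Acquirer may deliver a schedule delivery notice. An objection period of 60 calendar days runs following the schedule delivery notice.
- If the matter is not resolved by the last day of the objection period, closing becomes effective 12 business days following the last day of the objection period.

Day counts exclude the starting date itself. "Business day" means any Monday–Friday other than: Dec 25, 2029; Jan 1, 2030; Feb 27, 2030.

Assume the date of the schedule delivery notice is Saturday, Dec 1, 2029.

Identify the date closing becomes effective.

The last day of the objection period: Dec 1, 2029 + 60 days = Jan 30, 2030.
The date closing becomes effective: 12 business days after Wednesday, Jan 30, 2030, skipping weekends — Jan 31, Feb 1, Feb 4, Feb 5, …, Feb 13, Feb 14, Feb 15 — lands on Friday, Feb 15, 2030.

Feb 15, 2030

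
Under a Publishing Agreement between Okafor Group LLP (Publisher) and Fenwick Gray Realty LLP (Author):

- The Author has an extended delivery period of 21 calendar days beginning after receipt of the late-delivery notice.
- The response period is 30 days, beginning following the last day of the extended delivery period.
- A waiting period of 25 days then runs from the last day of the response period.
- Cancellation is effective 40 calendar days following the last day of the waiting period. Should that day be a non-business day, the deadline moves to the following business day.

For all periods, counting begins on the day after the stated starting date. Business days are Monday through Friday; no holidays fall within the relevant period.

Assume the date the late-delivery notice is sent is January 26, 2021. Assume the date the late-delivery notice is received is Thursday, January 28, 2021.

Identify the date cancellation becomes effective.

May 24, 2021

The last day of the extended delivery period: 21 calendar days after January 28, 2021 is February 18, 2021.
Adding 30 calendar days to February 18, 2021 gives March 20, 2021, which is the last day of the response period.
The last day of the waiting period: March 20, 2021 + 25 days = April 14, 2021.
Adding 40 calendar days to April 14, 2021 gives May 24, 2021, which is the date cancellation becomes effective. May 24, 2021 is a Monday, so no roll-forward applies.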